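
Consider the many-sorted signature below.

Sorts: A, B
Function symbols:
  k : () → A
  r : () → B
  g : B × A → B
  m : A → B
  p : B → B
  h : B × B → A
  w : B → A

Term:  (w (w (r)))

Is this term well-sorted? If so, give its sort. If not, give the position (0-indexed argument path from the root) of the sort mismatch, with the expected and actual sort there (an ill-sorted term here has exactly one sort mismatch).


ill-sorted at position [0]: expected B, got A

    (r) : B
  (w (r)) : A
(w (w (r))) : ✗ arg 0 at [0] has sort A, expected B


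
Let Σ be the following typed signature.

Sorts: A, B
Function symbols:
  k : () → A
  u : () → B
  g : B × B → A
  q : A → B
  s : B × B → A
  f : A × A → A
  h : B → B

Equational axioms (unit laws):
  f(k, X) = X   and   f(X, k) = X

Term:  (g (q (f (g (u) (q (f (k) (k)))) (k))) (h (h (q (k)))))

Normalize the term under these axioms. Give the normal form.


normal form = (g (q (g (u) (q (k)))) (h (h (q (k)))))

1. (g (q (f (g (u) (q (f (k) (k)))) (k))) (h (h (q (k)))))  →  (g (q (g (u) (q (f (k) (k))))) (h (h (q (k)))))
2. (g (q (g (u) (q (f (k) (k))))) (h (h (q (k)))))  →  (g (q (g (u) (q (k)))) (h (h (q (k)))))


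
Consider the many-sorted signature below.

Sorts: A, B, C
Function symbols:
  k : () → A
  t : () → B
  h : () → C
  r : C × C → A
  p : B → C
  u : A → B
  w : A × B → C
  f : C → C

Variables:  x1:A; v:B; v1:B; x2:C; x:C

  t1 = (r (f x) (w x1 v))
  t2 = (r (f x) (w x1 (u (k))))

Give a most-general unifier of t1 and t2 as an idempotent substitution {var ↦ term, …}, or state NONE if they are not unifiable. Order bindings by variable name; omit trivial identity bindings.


{v ↦ (u (k))}


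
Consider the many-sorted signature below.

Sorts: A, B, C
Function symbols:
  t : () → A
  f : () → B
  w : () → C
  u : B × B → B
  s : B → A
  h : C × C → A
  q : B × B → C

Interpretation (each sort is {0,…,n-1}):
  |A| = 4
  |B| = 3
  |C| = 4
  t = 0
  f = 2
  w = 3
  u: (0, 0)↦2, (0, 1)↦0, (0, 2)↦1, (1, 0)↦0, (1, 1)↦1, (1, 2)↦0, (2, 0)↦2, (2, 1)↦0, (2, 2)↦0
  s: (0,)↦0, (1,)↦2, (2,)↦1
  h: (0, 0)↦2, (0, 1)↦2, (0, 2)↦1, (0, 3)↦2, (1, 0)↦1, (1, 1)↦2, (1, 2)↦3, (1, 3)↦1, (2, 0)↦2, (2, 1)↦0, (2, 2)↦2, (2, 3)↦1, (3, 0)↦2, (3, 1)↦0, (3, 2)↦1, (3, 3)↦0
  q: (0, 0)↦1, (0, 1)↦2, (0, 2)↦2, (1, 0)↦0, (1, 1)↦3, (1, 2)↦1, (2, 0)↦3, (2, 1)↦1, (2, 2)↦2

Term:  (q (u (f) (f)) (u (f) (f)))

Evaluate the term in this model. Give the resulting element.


  f = 2
  f = 2
  (u (f) (f)) = u(2, 2) = 0
  f = 2
  f = 2
  (u (f) (f)) = u(2, 2) = 0
  (q (u (f) (f)) (u (f) (f))) = q(0, 0) = 1

value = 1


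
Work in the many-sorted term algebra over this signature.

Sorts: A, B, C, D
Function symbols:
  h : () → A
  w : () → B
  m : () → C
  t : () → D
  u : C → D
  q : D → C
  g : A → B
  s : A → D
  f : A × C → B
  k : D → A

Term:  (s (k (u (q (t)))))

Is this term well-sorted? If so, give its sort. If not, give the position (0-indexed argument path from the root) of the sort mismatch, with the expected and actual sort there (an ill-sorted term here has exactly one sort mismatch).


well-sorted; sort = D

        (t) : D
      (q (t)) : C
    (u (q (t))) : D
  (k (u (q (t)))) : A
(s (k (u (q (t))))) : D


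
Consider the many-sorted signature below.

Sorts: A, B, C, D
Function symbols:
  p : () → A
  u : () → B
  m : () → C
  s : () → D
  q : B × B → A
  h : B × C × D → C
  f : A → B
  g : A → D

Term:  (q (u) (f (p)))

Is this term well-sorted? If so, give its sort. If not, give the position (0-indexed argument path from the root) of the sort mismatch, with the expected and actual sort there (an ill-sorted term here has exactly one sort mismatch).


  (u) : B
    (p) : A
  (f (p)) : B
(q (u) (f (p))) : A

well-sorted; sort = A


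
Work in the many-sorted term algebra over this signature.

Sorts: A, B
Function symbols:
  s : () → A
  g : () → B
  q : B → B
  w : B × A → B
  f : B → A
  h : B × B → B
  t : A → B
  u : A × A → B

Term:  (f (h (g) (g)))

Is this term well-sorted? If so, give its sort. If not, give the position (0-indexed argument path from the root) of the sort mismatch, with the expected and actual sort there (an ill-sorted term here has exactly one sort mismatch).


well-sorted; sort = A

    (g) : B
    (g) : B
  (h (g) (g)) : B
(f (h (g) (g))) : A


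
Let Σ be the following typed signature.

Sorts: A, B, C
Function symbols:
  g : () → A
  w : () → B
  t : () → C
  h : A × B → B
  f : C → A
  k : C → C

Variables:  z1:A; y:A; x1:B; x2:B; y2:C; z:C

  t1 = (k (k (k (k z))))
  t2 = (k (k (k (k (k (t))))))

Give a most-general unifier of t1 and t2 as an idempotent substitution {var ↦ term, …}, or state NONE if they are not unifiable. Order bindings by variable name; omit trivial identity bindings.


{z ↦ (k (t))}


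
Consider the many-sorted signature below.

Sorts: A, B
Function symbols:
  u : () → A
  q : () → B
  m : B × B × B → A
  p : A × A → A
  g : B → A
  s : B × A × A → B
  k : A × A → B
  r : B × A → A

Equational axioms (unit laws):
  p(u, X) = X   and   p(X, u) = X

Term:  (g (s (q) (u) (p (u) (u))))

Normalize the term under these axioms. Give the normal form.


normal form = (g (s (q) (u) (u)))

1. (g (s (q) (u) (p (u) (u))))  →  (g (s (q) (u) (u)))


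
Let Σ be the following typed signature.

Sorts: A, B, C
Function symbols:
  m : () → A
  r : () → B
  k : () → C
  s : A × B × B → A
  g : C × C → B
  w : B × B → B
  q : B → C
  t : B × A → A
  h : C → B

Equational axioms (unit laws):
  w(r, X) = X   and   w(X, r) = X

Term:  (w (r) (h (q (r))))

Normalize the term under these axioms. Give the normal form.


1. (w (r) (h (q (r))))  →  (h (q (r)))

normal form = (h (q (r)))


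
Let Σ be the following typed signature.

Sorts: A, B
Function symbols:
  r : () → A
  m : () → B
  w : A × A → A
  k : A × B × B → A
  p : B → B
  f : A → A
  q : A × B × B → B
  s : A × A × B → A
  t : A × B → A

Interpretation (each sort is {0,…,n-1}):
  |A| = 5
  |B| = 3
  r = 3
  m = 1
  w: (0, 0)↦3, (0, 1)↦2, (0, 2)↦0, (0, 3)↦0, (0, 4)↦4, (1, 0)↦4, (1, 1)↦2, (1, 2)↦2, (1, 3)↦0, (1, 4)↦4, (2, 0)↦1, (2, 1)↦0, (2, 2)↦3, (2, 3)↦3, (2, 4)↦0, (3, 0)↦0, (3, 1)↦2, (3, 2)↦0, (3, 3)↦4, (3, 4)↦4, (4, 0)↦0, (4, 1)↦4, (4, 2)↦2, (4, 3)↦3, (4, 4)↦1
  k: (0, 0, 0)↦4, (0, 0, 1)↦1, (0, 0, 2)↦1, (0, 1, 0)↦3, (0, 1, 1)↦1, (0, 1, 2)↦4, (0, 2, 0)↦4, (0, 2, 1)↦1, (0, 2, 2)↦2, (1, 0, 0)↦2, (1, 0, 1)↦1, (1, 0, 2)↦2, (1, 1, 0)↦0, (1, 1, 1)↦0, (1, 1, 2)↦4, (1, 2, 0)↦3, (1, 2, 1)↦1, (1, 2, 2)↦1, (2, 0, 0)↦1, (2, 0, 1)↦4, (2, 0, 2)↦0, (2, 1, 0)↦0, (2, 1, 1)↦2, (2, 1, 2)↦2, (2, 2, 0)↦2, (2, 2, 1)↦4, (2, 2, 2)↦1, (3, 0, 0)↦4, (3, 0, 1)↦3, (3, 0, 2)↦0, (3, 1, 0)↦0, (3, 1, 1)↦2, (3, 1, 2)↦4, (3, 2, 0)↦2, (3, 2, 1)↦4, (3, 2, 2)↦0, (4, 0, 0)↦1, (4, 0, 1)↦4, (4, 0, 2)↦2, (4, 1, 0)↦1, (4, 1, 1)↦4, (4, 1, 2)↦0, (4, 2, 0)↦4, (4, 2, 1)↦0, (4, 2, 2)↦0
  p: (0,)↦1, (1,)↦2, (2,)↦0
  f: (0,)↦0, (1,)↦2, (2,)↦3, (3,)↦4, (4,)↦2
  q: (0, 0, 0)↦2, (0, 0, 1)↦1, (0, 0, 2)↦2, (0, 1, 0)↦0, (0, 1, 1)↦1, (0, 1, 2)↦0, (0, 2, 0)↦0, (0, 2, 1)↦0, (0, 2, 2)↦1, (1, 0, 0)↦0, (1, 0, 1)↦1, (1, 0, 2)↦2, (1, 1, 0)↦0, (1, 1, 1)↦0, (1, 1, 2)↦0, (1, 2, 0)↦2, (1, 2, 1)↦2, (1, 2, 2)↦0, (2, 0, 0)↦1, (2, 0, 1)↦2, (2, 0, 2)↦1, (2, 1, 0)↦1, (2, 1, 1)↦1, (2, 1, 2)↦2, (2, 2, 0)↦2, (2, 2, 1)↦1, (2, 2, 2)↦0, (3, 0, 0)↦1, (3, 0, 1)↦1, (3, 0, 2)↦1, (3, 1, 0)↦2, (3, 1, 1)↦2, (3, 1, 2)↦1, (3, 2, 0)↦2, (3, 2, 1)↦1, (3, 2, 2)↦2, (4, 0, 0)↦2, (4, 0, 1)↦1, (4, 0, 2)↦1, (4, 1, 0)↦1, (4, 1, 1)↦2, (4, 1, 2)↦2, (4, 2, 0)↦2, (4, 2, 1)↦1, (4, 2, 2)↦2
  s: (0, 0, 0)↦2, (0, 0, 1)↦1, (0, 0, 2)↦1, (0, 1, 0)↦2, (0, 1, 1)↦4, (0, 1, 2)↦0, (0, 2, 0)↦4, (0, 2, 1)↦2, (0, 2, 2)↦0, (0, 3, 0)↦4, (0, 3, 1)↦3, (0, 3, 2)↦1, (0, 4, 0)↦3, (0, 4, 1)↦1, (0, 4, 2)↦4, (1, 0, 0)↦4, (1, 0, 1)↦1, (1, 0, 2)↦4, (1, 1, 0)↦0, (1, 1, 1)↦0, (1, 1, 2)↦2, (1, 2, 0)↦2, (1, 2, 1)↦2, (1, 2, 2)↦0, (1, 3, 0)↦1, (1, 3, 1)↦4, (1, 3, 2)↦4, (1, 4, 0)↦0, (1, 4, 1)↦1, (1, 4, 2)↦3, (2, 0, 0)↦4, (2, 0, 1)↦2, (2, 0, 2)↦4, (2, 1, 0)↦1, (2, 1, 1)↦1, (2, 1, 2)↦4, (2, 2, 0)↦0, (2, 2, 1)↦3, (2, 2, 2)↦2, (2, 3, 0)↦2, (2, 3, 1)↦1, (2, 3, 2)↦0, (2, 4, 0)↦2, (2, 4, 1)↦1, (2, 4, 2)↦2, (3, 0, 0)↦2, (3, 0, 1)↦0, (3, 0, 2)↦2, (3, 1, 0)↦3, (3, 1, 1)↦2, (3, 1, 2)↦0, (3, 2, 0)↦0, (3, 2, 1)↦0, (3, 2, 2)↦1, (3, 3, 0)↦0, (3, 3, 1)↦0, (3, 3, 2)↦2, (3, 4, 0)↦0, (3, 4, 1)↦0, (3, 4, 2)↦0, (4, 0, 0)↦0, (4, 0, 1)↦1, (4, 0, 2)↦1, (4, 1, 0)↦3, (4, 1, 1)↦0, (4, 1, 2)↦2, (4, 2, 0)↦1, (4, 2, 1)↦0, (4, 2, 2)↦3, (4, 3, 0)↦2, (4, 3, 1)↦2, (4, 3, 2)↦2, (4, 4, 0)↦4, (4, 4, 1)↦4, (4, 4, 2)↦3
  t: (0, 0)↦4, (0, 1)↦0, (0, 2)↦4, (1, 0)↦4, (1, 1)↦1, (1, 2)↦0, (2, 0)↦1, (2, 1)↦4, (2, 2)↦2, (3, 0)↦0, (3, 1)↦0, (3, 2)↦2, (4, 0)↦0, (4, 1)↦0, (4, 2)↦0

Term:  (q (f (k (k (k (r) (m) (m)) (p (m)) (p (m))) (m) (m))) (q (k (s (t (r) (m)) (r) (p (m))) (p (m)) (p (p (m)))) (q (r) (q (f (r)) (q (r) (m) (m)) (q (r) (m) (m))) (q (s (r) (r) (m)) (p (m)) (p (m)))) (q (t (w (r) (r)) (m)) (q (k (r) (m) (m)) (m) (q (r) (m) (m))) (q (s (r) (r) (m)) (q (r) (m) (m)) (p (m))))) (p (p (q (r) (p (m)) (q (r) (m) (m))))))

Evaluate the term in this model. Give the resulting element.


value = 0

  r = 3
  m = 1
  m = 1
  (k (r) (m) (m)) = k(3, 1, 1) = 2
  m = 1
  (p (m)) = p(1,) = 2
  m = 1
  (p (m)) = p(1,) = 2
  (k (k (r) (m) (m)) (p (m)) (p (m))) = k(2, 2, 2) = 1
  m = 1
  m = 1
  (k (k (k (r) (m) (m)) (p (m)) (p (m))) (m) (m)) = k(1, 1, 1) = 0
  (f (k (k (k (r) (m) (m)) (p (m)) (p (m))) (m) (m))) = f(0,) = 0
  r = 3
  m = 1
  (t (r) (m)) = t(3, 1) = 0
  r = 3
  m = 1
  (p (m)) = p(1,) = 2
  (s (t (r) (m)) (r) (p (m))) = s(0, 3, 2) = 1
  m = 1
  (p (m)) = p(1,) = 2
  m = 1
  (p (m)) = p(1,) = 2
  (p (p (m))) = p(2,) = 0
  (k (s (t (r) (m)) (r) (p (m))) (p (m)) (p (p (m)))) = k(1, 2, 0) = 3
  r = 3
  r = 3
  (f (r)) = f(3,) = 4
  r = 3
  m = 1
  m = 1
  (q (r) (m) (m)) = q(3, 1, 1) = 2
  r = 3
  m = 1
  m = 1
  (q (r) (m) (m)) = q(3, 1, 1) = 2
  (q (f (r)) (q (r) (m) (m)) (q (r) (m) (m))) = q(4, 2, 2) = 2
  r = 3
  r = 3
  m = 1
  (s (r) (r) (m)) = s(3, 3, 1) = 0
  m = 1
  (p (m)) = p(1,) = 2
  m = 1
  (p (m)) = p(1,) = 2
  (q (s (r) (r) (m)) (p (m)) (p (m))) = q(0, 2, 2) = 1
  (q (r) (q (f (r)) (q (r) (m) (m)) (q (r) (m) (m))) (q (s (r) (r) (m)) (p (m)) (p (m)))) = q(3, 2, 1) = 1
  r = 3
  r = 3
  (w (r) (r)) = w(3, 3) = 4
  m = 1
  (t (w (r) (r)) (m)) = t(4, 1) = 0
  r = 3
  m = 1
  m = 1
  (k (r) (m) (m)) = k(3, 1, 1) = 2
  m = 1
  r = 3
  m = 1
  m = 1
  (q (r) (m) (m)) = q(3, 1, 1) = 2
  (q (k (r) (m) (m)) (m) (q (r) (m) (m))) = q(2, 1, 2) = 2
  r = 3
  r = 3
  m = 1
  (s (r) (r) (m)) = s(3, 3, 1) = 0
  r = 3
  m = 1
  m = 1
  (q (r) (m) (m)) = q(3, 1, 1) = 2
  m = 1
  (p (m)) = p(1,) = 2
  (q (s (r) (r) (m)) (q (r) (m) (m)) (p (m))) = q(0, 2, 2) = 1
  (q (t (w (r) (r)) (m)) (q (k (r) (m) (m)) (m) (q (r) (m) (m))) (q (s (r) (r) (m)) (q (r) (m) (m)) (p (m)))) = q(0, 2, 1) = 0
  (q (k (s (t (r) (m)) (r) (p (m))) (p (m)) (p (p (m)))) (q (r) (q (f (r)) (q (r) (m) (m)) (q (r) (m) (m))) (q (s (r) (r) (m)) (p (m)) (p (m)))) (q (t (w (r) (r)) (m)) (q (k (r) (m) (m)) (m) (q (r) (m) (m))) (q (s (r) (r) (m)) (q (r) (m) (m)) (p (m))))) = q(3, 1, 0) = 2
  r = 3
  m = 1
  (p (m)) = p(1,) = 2
  r = 3
  m = 1
  m = 1
  (q (r) (m) (m)) = q(3, 1, 1) = 2
  (q (r) (p (m)) (q (r) (m) (m))) = q(3, 2, 2) = 2
  (p (q (r) (p (m)) (q (r) (m) (m)))) = p(2,) = 0
  (p (p (q (r) (p (m)) (q (r) (m) (m))))) = p(0,) = 1
  (q (f (k (k (k (r) (m) (m)) (p (m)) (p (m))) (m) (m))) (q (k (s (t (r) (m)) (r) (p (m))) (p (m)) (p (p (m)))) (q (r) (q (f (r)) (q (r) (m) (m)) (q (r) (m) (m))) (q (s (r) (r) (m)) (p (m)) (p (m)))) (q (t (w (r) (r)) (m)) (q (k (r) (m) (m)) (m) (q (r) (m) (m))) (q (s (r) (r) (m)) (q (r) (m) (m)) (p (m))))) (p (p (q (r) (p (m)) (q (r) (m) (m)))))) = q(0, 2, 1) = 0


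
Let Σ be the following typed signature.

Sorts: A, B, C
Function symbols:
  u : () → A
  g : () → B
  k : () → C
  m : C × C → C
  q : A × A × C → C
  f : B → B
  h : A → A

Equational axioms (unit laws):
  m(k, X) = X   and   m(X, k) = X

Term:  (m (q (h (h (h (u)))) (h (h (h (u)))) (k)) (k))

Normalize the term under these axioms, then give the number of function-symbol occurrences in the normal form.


1. (m (q (h (h (h (u)))) (h (h (h (u)))) (k)) (k))  →  (q (h (h (h (u)))) (h (h (h (u)))) (k))
normal form: (q (h (h (h (u)))) (h (h (h (u)))) (k))

size = 10


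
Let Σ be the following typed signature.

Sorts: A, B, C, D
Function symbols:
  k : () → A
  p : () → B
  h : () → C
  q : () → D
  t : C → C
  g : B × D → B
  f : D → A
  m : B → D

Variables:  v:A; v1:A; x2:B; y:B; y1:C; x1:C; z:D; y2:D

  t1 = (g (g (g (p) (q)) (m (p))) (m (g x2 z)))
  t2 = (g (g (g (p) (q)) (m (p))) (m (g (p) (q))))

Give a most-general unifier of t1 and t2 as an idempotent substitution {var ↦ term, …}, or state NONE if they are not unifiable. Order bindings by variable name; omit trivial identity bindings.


{x2 ↦ (p), z ↦ (q)}


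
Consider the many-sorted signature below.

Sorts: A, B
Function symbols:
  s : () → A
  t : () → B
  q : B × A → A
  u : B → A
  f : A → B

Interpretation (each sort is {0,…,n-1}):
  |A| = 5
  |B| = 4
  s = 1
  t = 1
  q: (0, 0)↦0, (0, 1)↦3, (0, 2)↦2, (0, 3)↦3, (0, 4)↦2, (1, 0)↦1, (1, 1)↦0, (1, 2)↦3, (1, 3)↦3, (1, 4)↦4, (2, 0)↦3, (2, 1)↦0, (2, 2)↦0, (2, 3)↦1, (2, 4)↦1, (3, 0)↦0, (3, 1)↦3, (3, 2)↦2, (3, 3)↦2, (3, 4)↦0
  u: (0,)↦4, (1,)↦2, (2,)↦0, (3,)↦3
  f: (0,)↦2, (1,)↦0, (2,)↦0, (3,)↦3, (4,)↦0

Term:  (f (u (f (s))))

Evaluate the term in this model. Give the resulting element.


  s = 1
  (f (s)) = f(1,) = 0
  (u (f (s))) = u(0,) = 4
  (f (u (f (s)))) = f(4,) = 0

value = 0


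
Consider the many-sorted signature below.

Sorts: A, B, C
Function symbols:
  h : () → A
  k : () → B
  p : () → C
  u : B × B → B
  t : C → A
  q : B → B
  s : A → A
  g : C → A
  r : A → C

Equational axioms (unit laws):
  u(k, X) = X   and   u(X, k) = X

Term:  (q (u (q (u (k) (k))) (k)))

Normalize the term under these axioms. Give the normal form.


1. (q (u (q (u (k) (k))) (k)))  →  (q (q (u (k) (k))))
2. (q (q (u (k) (k))))  →  (q (q (k)))

normal form = (q (q (k)))


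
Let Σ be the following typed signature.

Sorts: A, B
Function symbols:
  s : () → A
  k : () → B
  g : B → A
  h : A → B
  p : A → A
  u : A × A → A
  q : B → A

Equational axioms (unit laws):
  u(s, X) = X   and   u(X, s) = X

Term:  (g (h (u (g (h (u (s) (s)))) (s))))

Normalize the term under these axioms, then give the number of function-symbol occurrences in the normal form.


1. (g (h (u (g (h (u (s) (s)))) (s))))  →  (g (h (g (h (u (s) (s))))))
2. (g (h (g (h (u (s) (s))))))  →  (g (h (g (h (s)))))
normal form: (g (h (g (h (s)))))

size = 5


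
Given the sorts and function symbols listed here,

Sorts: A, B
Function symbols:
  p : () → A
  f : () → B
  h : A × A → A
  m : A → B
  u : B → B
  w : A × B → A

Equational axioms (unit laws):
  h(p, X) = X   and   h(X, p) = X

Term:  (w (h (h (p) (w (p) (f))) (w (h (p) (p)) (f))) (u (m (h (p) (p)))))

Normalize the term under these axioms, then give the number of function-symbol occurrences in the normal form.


1. (w (h (h (p) (w (p) (f))) (w (h (p) (p)) (f))) (u (m (h (p) (p)))))  →  (w (h (w (p) (f)) (w (h (p) (p)) (f))) (u (m (h (p) (p)))))
2. (w (h (w (p) (f)) (w (h (p) (p)) (f))) (u (m (h (p) (p)))))  →  (w (h (w (p) (f)) (w (p) (f))) (u (m (h (p) (p)))))
3. (w (h (w (p) (f)) (w (p) (f))) (u (m (h (p) (p)))))  →  (w (h (w (p) (f)) (w (p) (f))) (u (m (p))))
normal form: (w (h (w (p) (f)) (w (p) (f))) (u (m (p))))

size = 11


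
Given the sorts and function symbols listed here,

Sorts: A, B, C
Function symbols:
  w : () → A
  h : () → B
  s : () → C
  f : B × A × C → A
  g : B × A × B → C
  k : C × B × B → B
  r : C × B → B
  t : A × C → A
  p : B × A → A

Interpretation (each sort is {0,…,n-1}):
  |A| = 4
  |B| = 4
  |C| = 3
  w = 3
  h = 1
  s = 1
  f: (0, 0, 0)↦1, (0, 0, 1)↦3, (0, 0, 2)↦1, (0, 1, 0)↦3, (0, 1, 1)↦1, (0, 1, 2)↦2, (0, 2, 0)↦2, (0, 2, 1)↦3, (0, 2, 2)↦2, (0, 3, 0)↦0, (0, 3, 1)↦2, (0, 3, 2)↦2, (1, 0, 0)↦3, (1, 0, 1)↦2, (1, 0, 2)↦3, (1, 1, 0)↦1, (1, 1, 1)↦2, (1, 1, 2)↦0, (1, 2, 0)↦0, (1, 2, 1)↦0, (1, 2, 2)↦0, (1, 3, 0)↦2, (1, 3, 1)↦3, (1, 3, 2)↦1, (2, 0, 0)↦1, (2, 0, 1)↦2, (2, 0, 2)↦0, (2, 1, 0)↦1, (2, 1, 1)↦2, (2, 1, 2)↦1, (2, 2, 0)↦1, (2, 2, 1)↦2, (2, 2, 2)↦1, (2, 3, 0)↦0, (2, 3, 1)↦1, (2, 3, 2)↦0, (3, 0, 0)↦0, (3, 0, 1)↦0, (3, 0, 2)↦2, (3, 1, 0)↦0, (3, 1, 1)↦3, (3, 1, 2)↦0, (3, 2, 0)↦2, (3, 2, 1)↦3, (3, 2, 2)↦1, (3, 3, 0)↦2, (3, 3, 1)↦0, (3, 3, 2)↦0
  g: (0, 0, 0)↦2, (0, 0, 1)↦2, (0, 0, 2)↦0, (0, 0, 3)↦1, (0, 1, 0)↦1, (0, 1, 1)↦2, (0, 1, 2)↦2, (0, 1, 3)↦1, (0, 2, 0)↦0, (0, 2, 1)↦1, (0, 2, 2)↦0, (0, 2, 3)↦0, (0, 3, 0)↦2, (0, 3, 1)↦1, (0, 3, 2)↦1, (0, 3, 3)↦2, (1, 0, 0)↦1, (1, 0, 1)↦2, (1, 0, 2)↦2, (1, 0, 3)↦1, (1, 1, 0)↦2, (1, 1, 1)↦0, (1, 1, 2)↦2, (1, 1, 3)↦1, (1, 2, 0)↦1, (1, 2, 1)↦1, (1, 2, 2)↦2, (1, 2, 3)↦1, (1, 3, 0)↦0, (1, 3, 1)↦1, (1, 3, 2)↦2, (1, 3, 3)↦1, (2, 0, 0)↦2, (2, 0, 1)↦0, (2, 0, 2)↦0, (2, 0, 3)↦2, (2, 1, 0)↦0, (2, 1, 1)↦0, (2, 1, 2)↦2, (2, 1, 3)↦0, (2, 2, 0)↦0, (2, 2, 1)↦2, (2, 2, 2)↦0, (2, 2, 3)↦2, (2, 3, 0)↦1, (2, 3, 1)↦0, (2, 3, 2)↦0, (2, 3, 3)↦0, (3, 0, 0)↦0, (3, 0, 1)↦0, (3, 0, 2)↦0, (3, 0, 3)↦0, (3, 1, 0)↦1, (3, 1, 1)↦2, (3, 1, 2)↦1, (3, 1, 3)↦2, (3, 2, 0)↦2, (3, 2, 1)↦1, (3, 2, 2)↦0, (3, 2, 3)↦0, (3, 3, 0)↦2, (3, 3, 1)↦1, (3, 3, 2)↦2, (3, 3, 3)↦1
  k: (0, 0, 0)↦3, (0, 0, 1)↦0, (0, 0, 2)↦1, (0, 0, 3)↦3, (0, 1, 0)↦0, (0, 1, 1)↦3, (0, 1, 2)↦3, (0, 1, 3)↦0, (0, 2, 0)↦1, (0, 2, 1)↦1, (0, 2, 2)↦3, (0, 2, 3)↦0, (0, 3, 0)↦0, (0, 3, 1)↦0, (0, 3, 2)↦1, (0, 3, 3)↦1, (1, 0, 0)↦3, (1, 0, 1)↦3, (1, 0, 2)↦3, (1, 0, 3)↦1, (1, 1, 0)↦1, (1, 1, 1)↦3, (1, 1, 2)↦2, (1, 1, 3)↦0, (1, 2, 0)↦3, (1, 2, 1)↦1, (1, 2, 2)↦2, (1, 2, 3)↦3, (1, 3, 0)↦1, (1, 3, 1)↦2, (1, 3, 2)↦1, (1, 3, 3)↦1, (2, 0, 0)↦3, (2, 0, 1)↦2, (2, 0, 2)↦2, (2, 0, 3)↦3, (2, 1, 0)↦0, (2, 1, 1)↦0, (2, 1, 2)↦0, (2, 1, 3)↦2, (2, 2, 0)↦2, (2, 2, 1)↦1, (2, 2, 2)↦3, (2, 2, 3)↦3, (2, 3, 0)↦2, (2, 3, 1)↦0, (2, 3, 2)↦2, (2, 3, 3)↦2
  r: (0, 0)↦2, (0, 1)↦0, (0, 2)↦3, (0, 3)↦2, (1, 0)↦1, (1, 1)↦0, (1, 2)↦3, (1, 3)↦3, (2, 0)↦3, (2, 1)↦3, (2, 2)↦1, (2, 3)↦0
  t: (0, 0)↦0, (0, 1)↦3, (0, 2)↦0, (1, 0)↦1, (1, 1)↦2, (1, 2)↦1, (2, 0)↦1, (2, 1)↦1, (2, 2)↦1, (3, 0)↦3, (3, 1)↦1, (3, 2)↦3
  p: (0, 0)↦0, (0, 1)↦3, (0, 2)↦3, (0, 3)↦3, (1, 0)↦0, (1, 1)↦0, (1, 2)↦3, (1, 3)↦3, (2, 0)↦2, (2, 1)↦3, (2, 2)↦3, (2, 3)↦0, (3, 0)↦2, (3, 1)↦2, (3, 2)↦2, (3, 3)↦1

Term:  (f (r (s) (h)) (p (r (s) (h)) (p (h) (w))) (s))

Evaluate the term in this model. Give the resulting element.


  s = 1
  h = 1
  (r (s) (h)) = r(1, 1) = 0
  s = 1
  h = 1
  (r (s) (h)) = r(1, 1) = 0
  h = 1
  w = 3
  (p (h) (w)) = p(1, 3) = 3
  (p (r (s) (h)) (p (h) (w))) = p(0, 3) = 3
  s = 1
  (f (r (s) (h)) (p (r (s) (h)) (p (h) (w))) (s)) = f(0, 3, 1) = 2

value = 2


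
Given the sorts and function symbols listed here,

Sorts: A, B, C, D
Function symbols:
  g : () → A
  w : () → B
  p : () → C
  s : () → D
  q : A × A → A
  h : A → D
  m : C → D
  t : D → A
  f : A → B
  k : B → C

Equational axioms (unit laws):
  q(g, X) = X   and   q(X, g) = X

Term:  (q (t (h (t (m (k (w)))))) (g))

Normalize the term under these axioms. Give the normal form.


normal form = (t (h (t (m (k (w))))))

1. (q (t (h (t (m (k (w)))))) (g))  →  (t (h (t (m (k (w))))))


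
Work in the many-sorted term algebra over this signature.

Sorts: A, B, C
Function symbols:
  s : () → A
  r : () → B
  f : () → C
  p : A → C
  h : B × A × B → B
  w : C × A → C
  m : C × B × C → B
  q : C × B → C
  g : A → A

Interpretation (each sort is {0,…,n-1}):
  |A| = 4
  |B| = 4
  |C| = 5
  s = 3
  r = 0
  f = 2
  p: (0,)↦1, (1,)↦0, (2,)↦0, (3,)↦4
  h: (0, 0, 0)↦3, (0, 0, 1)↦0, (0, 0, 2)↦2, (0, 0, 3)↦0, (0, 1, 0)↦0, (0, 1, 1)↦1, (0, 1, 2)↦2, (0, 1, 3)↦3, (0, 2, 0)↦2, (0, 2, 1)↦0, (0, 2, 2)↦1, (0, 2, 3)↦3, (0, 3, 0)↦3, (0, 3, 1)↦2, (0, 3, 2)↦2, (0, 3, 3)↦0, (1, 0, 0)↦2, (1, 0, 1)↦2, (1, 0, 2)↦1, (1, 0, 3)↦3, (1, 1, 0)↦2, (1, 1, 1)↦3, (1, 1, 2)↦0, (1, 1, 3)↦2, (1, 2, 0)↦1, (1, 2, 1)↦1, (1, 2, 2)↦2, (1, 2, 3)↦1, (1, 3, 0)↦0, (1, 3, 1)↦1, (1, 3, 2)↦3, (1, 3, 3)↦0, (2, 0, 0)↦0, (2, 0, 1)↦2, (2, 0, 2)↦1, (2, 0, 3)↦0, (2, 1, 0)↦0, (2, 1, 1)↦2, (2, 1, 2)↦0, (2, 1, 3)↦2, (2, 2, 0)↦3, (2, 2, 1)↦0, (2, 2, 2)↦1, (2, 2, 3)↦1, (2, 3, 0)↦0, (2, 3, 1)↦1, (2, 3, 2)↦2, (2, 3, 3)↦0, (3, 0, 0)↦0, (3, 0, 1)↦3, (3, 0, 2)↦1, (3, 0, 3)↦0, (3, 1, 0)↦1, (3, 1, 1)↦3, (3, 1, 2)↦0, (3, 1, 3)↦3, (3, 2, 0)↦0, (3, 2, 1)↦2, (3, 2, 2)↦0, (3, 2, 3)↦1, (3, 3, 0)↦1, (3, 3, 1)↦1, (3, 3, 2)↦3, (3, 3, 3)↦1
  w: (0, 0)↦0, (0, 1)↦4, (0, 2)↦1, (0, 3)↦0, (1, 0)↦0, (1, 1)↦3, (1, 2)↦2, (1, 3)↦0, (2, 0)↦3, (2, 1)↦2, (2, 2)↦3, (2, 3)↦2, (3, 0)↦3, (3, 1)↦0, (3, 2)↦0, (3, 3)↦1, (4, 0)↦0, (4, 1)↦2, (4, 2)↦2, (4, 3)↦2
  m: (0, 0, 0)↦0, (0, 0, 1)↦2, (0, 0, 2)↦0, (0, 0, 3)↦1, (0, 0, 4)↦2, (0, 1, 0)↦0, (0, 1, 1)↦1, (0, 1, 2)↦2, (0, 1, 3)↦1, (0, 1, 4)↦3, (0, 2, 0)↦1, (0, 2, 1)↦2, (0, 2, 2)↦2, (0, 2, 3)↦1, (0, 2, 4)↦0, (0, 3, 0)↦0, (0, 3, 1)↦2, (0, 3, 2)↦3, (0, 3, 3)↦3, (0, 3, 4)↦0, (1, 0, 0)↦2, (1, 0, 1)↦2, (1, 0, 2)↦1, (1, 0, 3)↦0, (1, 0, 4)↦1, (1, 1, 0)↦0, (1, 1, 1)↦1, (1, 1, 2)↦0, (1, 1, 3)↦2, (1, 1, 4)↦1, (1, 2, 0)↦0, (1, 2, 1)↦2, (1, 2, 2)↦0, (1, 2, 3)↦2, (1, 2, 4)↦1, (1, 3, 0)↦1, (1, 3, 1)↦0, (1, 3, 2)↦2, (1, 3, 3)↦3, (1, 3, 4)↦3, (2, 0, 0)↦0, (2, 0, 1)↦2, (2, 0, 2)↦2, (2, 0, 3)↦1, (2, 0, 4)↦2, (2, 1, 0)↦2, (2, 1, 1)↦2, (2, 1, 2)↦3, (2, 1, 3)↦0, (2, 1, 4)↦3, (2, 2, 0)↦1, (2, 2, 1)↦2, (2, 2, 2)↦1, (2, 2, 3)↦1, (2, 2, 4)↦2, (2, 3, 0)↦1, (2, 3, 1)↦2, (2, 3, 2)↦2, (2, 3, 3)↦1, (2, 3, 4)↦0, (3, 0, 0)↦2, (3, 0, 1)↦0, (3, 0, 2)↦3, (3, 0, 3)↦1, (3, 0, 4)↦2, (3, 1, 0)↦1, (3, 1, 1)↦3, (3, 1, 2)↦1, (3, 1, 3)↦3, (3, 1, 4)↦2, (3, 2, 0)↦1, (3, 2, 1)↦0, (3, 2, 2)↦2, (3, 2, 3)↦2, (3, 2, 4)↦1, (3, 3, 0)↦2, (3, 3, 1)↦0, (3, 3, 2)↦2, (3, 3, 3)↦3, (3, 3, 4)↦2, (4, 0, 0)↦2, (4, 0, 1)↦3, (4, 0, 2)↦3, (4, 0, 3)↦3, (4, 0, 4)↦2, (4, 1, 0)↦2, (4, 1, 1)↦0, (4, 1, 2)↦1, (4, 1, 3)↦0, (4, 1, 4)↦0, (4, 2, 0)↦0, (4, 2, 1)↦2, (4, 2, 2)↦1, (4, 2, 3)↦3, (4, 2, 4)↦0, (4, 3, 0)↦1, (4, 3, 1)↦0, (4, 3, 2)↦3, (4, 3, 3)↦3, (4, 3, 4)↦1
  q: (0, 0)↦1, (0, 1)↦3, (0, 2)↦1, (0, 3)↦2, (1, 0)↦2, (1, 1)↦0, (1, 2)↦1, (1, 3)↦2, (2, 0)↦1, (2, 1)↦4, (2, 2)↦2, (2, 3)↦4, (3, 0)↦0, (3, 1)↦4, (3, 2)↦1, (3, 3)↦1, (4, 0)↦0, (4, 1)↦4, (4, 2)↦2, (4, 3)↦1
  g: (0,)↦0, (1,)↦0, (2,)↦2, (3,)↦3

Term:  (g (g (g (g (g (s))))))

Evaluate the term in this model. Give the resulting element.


  s = 3
  (g (s)) = g(3,) = 3
  (g (g (s))) = g(3,) = 3
  (g (g (g (s)))) = g(3,) = 3
  (g (g (g (g (s))))) = g(3,) = 3
  (g (g (g (g (g (s)))))) = g(3,) = 3

value = 3


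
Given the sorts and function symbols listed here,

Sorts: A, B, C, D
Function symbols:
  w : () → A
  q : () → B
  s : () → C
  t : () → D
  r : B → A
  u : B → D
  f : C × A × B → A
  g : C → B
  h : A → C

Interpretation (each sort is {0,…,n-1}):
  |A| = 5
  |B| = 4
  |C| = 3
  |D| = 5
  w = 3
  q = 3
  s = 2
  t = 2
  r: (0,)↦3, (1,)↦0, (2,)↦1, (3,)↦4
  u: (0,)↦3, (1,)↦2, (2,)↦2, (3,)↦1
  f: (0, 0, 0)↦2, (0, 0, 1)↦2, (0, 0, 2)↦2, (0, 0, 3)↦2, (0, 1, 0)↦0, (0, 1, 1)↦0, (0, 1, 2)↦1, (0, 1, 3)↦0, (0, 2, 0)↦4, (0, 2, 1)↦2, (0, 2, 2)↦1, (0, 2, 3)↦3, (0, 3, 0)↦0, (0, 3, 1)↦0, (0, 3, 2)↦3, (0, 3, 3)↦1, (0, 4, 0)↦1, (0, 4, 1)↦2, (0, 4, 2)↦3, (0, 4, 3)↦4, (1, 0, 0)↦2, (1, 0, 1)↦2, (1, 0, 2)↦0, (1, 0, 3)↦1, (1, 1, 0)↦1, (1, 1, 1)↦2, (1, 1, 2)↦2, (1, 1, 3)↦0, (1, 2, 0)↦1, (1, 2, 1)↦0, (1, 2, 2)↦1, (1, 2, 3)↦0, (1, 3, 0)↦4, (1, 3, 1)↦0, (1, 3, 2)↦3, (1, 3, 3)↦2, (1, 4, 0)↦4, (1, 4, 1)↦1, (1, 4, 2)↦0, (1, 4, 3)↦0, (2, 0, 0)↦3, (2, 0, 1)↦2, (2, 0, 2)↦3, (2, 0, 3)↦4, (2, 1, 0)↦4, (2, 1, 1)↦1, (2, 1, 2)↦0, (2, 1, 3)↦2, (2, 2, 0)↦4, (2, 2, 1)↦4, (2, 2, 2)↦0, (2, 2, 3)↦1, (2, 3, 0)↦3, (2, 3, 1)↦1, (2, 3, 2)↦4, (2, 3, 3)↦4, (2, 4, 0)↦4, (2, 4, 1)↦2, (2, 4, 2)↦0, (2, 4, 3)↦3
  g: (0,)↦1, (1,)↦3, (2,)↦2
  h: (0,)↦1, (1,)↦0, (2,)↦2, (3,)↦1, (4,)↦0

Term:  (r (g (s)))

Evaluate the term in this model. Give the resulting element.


  s = 2
  (g (s)) = g(2,) = 2
  (r (g (s))) = r(2,) = 1

value = 1


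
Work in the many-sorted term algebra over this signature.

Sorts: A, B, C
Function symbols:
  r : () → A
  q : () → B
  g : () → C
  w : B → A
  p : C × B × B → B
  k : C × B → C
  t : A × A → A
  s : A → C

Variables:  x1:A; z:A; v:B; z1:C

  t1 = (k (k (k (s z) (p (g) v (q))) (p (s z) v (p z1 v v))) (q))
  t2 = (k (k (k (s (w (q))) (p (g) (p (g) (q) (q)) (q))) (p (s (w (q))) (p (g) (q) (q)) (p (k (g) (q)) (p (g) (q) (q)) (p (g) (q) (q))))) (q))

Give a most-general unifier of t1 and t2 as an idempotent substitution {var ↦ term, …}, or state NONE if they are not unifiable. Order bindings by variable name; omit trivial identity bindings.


{v ↦ (p (g) (q) (q)), z ↦ (w (q)), z1 ↦ (k (g) (q))}


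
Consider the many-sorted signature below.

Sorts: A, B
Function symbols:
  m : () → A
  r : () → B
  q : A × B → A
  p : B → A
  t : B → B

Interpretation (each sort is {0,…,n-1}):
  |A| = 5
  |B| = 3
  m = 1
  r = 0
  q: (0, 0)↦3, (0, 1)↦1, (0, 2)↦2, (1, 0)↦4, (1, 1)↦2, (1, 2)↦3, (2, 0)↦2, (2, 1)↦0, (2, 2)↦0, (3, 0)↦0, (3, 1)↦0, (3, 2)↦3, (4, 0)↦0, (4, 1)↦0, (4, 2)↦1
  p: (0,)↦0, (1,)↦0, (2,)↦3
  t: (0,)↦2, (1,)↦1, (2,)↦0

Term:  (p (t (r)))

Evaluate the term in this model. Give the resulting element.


value = 3

  r = 0
  (t (r)) = t(0,) = 2
  (p (t (r))) = p(2,) = 3


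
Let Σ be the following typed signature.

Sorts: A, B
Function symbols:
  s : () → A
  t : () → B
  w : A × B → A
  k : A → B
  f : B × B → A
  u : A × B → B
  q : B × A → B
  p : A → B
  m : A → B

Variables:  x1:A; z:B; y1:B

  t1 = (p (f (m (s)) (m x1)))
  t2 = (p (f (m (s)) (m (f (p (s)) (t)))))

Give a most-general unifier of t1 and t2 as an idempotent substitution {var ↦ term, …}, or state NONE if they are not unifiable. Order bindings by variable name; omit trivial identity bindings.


{x1 ↦ (f (p (s)) (t))}


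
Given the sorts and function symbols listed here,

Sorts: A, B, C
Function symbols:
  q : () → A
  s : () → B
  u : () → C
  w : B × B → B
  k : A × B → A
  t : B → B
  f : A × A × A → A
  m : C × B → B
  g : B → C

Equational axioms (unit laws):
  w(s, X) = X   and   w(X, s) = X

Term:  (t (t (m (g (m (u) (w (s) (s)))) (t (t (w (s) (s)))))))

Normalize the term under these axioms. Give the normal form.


normal form = (t (t (m (g (m (u) (s))) (t (t (s))))))

1. (t (t (m (g (m (u) (w (s) (s)))) (t (t (w (s) (s)))))))  →  (t (t (m (g (m (u) (s))) (t (t (w (s) (s)))))))
2. (t (t (m (g (m (u) (s))) (t (t (w (s) (s)))))))  →  (t (t (m (g (m (u) (s))) (t (t (s))))))


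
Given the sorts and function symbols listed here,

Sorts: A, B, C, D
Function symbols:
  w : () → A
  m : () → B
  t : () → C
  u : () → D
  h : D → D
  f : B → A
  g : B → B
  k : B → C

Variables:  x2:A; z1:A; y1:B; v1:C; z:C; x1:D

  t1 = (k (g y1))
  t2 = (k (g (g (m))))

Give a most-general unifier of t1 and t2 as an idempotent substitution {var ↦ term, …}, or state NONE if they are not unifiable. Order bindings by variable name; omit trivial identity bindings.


{y1 ↦ (g (m))}


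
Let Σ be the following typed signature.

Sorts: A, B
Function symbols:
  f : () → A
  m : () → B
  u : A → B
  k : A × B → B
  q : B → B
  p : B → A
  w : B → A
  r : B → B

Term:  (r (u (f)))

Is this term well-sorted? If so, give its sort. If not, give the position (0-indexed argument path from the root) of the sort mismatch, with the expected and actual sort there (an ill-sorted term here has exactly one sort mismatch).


    (f) : A
  (u (f)) : B
(r (u (f))) : B

well-sorted; sort = B


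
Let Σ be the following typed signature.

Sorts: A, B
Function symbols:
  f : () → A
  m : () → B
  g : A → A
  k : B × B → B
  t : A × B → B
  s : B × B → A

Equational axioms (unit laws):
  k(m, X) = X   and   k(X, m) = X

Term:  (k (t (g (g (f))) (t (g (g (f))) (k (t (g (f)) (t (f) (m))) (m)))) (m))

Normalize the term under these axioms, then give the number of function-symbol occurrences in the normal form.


size = 14

1. (k (t (g (g (f))) (t (g (g (f))) (k (t (g (f)) (t (f) (m))) (m)))) (m))  →  (t (g (g (f))) (t (g (g (f))) (k (t (g (f)) (t (f) (m))) (m))))
2. (t (g (g (f))) (t (g (g (f))) (k (t (g (f)) (t (f) (m))) (m))))  →  (t (g (g (f))) (t (g (g (f))) (t (g (f)) (t (f) (m)))))
normal form: (t (g (g (f))) (t (g (g (f))) (t (g (f)) (t (f) (m)))))


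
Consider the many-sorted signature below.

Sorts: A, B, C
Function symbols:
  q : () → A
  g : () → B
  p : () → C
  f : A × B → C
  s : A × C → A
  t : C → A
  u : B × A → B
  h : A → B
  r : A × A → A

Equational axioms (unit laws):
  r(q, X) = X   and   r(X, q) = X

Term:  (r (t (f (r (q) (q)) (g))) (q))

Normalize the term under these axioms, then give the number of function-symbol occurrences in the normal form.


1. (r (t (f (r (q) (q)) (g))) (q))  →  (t (f (r (q) (q)) (g)))
2. (t (f (r (q) (q)) (g)))  →  (t (f (q) (g)))
normal form: (t (f (q) (g)))

size = 4


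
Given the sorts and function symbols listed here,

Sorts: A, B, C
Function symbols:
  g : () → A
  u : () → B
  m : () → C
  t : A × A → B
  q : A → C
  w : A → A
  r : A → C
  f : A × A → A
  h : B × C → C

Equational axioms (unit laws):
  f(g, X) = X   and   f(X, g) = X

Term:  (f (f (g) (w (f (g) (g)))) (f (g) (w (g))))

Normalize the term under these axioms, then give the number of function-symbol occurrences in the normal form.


size = 5

1. (f (f (g) (w (f (g) (g)))) (f (g) (w (g))))  →  (f (w (f (g) (g))) (f (g) (w (g))))
2. (f (w (f (g) (g))) (f (g) (w (g))))  →  (f (w (g)) (f (g) (w (g))))
3. (f (w (g)) (f (g) (w (g))))  →  (f (w (g)) (w (g)))
normal form: (f (w (g)) (w (g)))


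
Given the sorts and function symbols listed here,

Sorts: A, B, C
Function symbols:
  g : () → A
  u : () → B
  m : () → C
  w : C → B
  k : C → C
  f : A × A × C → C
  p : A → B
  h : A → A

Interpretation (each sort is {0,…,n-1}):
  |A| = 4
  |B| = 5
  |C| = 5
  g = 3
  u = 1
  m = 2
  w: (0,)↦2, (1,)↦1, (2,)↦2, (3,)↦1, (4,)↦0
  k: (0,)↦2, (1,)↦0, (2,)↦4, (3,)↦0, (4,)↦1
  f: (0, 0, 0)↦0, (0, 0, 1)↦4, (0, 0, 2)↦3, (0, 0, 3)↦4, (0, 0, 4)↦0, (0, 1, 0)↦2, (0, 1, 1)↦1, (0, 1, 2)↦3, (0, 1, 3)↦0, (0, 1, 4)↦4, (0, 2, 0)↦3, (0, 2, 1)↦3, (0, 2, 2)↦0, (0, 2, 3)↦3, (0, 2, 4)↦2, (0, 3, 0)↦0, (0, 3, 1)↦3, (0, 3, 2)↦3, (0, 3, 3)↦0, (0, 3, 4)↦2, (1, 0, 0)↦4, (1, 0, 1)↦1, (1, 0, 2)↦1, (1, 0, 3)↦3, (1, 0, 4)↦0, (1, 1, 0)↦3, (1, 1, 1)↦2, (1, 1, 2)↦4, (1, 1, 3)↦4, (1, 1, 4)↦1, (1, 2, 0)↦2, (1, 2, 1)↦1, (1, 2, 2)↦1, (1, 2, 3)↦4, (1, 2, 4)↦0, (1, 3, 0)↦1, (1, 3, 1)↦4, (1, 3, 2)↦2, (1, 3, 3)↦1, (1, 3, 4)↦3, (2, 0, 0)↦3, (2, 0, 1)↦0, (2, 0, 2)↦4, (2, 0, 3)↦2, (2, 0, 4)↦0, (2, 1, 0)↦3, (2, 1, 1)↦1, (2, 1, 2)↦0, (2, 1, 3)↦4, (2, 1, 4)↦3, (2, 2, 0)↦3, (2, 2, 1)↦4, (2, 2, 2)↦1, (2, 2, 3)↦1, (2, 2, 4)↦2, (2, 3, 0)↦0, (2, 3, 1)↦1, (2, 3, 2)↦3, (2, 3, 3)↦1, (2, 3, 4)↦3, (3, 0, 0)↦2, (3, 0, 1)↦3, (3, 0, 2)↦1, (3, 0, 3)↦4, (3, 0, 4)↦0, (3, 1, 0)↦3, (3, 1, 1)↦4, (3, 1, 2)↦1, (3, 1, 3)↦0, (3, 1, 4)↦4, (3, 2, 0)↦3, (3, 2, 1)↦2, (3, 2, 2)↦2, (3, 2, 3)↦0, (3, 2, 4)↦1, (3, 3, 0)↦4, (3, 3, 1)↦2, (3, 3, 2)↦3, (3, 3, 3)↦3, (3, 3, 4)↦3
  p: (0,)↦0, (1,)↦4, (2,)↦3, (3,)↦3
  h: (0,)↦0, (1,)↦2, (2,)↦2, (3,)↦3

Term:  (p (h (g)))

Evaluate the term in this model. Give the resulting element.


  g = 3
  (h (g)) = h(3,) = 3
  (p (h (g))) = p(3,) = 3

value = 3


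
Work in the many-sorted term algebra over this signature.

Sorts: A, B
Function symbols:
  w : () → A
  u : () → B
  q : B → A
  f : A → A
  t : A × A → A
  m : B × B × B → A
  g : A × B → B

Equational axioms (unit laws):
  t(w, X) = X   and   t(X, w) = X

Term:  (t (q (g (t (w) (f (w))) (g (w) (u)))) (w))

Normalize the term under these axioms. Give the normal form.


1. (t (q (g (t (w) (f (w))) (g (w) (u)))) (w))  →  (q (g (t (w) (f (w))) (g (w) (u))))
2. (q (g (t (w) (f (w))) (g (w) (u))))  →  (q (g (f (w)) (g (w) (u))))

normal form = (q (g (f (w)) (g (w) (u))))


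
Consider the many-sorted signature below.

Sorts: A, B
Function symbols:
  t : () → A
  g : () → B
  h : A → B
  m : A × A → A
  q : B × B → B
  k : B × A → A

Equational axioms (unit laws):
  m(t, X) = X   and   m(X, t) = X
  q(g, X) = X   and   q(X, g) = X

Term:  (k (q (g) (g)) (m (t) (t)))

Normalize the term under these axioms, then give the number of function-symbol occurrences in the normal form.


size = 3

1. (k (q (g) (g)) (m (t) (t)))  →  (k (g) (m (t) (t)))
2. (k (g) (m (t) (t)))  →  (k (g) (t))
normal form: (k (g) (t))


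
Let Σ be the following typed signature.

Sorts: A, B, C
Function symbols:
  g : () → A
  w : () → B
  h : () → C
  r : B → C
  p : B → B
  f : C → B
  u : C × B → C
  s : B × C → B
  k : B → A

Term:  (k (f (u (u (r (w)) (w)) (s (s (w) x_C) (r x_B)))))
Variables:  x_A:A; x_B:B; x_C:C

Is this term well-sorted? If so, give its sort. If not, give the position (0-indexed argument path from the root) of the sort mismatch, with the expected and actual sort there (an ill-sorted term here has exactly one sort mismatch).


          (w) : B
        (r (w)) : C
        (w) : B
      (u (r (w)) (w)) : C
          (w) : B
          x_C : C
        (s (w) x_C) : B
          x_B : B
        (r x_B) : C
      (s (s (w) x_C) (r x_B)) : B
    (u (u (r (w)) (w)) (s (s (w) x_C) (r x_B))) : C
  (f (u (u (r (w)) (w)) (s (s (w) x_C) (r x_B)))) : B
(k (f (u (u (r (w)) (w)) (s (s (w) x_C) (r x_B))))) : A

well-sorted; sort = A


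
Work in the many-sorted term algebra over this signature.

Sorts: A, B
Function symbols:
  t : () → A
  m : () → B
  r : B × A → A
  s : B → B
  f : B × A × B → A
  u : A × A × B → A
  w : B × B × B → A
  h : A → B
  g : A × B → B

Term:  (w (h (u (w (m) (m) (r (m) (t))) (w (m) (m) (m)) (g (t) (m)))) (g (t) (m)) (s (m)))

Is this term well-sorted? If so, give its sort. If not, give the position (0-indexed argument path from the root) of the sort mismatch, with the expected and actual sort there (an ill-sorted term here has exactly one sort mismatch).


ill-sorted at position [0, 0, 0, 2]: expected B, got A

        (m) : B
        (m) : B
          (m) : B
          (t) : A
        (r (m) (t)) : A
      (w (m) (m) (r (m) (t))) : ✗ arg 2 at [0, 0, 0, 2] has sort A, expected B
        (m) : B
        (m) : B
        (m) : B
      (w (m) (m) (m)) : A
        (t) : A
        (m) : B
      (g (t) (m)) : B
    (t) : A
    (m) : B
  (g (t) (m)) : B
    (m) : B
  (s (m)) : B


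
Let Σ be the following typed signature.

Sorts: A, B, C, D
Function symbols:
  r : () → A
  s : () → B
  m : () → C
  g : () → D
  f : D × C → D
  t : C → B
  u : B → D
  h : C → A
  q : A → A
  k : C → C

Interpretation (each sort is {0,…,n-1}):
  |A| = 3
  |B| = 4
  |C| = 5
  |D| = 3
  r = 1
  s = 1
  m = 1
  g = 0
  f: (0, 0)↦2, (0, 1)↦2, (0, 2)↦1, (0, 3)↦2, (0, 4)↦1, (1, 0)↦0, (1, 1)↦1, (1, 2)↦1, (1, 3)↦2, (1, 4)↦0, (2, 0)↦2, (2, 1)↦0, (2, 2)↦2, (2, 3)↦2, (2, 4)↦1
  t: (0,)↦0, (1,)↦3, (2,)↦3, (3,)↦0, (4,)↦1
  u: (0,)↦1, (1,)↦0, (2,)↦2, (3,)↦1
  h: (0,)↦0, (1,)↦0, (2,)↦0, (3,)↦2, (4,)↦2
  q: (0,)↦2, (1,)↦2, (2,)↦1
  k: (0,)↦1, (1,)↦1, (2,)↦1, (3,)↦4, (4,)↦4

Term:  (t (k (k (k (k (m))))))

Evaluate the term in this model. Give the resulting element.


value = 3

  m = 1
  (k (m)) = k(1,) = 1
  (k (k (m))) = k(1,) = 1
  (k (k (k (m)))) = k(1,) = 1
  (k (k (k (k (m))))) = k(1,) = 1
  (t (k (k (k (k (m)))))) = t(1,) = 3


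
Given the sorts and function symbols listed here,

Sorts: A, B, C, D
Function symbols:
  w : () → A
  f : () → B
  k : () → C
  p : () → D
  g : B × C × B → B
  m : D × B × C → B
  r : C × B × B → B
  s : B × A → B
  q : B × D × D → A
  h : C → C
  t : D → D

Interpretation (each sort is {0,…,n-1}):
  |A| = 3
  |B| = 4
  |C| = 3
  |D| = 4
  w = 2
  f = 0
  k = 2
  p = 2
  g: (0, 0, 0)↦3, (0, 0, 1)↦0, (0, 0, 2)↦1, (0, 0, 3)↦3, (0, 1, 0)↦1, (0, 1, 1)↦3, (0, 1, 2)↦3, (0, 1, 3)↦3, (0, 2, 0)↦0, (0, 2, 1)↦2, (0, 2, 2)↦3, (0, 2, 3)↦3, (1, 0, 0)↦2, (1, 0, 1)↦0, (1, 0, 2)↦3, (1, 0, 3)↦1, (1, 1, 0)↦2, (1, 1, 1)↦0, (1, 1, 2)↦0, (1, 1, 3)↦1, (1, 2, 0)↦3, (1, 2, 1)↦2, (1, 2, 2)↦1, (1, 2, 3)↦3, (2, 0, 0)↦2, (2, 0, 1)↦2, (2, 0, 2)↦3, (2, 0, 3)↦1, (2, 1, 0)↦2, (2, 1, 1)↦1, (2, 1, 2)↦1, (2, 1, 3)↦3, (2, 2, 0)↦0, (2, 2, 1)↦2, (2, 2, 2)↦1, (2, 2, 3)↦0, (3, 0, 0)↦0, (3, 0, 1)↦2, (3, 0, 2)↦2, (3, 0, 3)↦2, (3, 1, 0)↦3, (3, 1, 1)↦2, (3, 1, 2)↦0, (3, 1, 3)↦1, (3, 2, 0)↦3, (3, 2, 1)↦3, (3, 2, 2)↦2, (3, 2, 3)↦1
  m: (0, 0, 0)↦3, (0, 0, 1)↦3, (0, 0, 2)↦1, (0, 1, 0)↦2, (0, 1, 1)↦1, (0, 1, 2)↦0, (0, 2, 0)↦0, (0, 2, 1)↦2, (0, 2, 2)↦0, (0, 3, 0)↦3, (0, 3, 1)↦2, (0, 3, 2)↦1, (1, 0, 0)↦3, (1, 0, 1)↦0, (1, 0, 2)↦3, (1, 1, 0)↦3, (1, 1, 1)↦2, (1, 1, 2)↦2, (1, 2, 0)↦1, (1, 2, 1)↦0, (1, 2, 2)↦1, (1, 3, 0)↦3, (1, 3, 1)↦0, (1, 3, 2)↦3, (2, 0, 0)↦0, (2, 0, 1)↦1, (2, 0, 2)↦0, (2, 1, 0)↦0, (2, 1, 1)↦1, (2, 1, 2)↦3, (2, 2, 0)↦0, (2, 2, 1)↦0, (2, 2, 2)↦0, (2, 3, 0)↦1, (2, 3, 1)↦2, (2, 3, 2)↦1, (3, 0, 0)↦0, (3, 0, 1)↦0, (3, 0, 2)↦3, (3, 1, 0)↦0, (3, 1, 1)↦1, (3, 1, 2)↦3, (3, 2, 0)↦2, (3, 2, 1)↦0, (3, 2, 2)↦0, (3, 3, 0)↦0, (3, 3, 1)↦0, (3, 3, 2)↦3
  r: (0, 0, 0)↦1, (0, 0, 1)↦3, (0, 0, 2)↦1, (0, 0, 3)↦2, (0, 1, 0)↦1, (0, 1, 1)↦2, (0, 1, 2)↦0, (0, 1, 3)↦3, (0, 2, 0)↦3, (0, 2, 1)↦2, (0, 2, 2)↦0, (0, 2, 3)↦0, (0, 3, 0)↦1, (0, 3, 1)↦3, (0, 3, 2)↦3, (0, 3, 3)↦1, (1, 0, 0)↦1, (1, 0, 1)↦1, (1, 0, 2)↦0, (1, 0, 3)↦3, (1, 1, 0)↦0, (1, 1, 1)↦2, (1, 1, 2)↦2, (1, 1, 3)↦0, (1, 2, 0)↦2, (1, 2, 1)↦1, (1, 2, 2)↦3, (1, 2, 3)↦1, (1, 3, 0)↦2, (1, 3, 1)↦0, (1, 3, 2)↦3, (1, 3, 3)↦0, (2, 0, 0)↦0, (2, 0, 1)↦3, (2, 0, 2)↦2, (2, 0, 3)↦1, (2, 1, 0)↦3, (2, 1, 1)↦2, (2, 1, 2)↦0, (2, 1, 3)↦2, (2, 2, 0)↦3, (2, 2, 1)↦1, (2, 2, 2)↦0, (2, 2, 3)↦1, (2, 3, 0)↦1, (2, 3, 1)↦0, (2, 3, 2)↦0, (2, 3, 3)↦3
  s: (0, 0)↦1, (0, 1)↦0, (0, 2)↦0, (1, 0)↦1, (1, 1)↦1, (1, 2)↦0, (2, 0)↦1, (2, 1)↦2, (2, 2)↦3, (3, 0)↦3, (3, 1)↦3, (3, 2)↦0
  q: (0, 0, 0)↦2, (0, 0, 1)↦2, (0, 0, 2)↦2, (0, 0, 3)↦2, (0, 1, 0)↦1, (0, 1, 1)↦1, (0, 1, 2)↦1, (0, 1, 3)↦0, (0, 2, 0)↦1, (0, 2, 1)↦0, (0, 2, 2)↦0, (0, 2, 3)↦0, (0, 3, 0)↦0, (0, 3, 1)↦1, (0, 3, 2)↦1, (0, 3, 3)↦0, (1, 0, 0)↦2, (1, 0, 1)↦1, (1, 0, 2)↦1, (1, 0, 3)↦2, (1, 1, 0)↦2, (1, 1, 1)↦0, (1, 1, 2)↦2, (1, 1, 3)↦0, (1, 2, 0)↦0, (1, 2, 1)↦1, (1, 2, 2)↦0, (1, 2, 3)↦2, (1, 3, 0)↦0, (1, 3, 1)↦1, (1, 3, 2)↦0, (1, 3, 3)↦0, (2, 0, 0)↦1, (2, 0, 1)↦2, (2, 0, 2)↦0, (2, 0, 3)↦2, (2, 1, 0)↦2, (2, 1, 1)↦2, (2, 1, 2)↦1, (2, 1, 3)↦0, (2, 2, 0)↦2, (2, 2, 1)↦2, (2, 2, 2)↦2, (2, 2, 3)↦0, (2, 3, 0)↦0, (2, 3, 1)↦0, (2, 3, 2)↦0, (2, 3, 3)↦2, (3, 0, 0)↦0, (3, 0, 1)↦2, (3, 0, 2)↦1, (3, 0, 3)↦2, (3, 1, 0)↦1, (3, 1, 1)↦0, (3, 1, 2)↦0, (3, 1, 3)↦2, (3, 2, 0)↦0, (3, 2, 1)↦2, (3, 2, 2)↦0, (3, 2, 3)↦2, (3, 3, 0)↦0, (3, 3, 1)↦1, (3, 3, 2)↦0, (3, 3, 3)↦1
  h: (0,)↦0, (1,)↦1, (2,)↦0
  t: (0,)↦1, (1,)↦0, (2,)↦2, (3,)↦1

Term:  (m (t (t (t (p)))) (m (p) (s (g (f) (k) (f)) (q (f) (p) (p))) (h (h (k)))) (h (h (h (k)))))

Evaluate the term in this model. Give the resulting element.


  p = 2
  (t (p)) = t(2,) = 2
  (t (t (p))) = t(2,) = 2
  (t (t (t (p)))) = t(2,) = 2
  p = 2
  f = 0
  k = 2
  f = 0
  (g (f) (k) (f)) = g(0, 2, 0) = 0
  f = 0
  p = 2
  p = 2
  (q (f) (p) (p)) = q(0, 2, 2) = 0
  (s (g (f) (k) (f)) (q (f) (p) (p))) = s(0, 0) = 1
  k = 2
  (h (k)) = h(2,) = 0
  (h (h (k))) = h(0,) = 0
  (m (p) (s (g (f) (k) (f)) (q (f) (p) (p))) (h (h (k)))) = m(2, 1, 0) = 0
  k = 2
  (h (k)) = h(2,) = 0
  (h (h (k))) = h(0,) = 0
  (h (h (h (k)))) = h(0,) = 0
  (m (t (t (t (p)))) (m (p) (s (g (f) (k) (f)) (q (f) (p) (p))) (h (h (k)))) (h (h (h (k))))) = m(2, 0, 0) = 0

value = 0
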